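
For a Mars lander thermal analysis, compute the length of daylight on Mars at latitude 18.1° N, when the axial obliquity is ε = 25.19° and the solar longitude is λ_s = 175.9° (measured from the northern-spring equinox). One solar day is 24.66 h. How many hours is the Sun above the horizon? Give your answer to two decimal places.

12.41 h

Solar declination: sin δ = sin ε · sin λ_s = sin 25.19° × sin 175.9° = 0.03043, so δ = +1.744°.
cos H₀ = −tan φ · tan δ = −tan(+18.1°) × tan(+1.744°) = -0.0100, so H₀ = 1.5807 rad = 90.57°.
Daylight = 2H₀/(2π) × 24.66 h = (1.5807/π) × 24.66 = 12.41 h.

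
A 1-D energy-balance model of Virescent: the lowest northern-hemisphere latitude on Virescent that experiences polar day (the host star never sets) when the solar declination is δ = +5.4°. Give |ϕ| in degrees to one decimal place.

Polar day requires cos h₀ = −tan ϕ tan δ ≤ −1, i.e. tan ϕ tan δ ≥ 1.
The boundary is |tan ϕ| · |tan δ| = 1, so |ϕ| = 90° − |δ| = 90° − 5.4° = 84.6° in the northern hemisphere.

|ϕ| = 84.6°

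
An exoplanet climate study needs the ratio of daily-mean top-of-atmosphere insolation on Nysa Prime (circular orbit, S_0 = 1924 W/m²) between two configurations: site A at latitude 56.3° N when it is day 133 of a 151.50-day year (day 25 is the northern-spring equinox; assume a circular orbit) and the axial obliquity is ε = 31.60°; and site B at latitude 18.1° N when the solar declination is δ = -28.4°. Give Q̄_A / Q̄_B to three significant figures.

— Configuration A (ϕ=+56.3°):
Solar longitude: L_s = 360° × (133 − 25)/151.50 = 256.634°.
sin δ = sin 31.60° × sin 256.634° = -0.50979, so δ = -30.650°.
cos h₀ = −tan(+56.3°) tan(-30.650°) = 0.8885, h₀ = 0.4767 rad.
Bracket: h₀ sin ϕ sin δ + cos ϕ cos δ sin h₀ = 0.4767×0.83195×-0.50979 + 0.55484×0.86030×0.45882 = -0.202178 + 0.219008 = 0.016830.
Q̄ = (S_0/π) × [bracket] = (1924/π) × 0.016830 = 10.307 W/m².
— Configuration B (ϕ=+18.1°):
cos h₀ = −tan(+18.1°) tan(-28.400°) = 0.1767, h₀ = 1.3931 rad.
Bracket: h₀ sin ϕ sin δ + cos ϕ cos δ sin h₀ = 1.3931×0.31068×-0.47562 + 0.95052×0.87965×0.98426 = -0.205852 + 0.822964 = 0.617112.
Q̄ = (S_0/π) × [bracket] = (1924/π) × 0.617112 = 377.94 W/m².
Ratio Q̄_A / Q̄_B = 10.307 / 377.94 = 0.02727.

Q̄_A / Q̄_B ≈ 0.0273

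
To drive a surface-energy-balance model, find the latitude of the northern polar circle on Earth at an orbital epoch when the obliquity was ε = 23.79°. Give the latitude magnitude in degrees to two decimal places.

The polar circle is the lowest latitude that experiences at least one full rotation of continuous daylight at the northern-summer solstice; it lies at |φ| = 90° − ε = 90° − 23.79° = 66.21°.

66.21°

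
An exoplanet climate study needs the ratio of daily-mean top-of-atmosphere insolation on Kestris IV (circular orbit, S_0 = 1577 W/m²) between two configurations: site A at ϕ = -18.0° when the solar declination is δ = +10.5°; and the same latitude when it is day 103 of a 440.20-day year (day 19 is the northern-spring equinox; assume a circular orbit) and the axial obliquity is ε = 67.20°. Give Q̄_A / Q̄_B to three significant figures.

Q̄_A / Q̄_B ≈ 5.87

— Configuration A (ϕ=-18.0°):
cos h₀ = −tan(-18.0°) tan(+10.500°) = 0.0602, h₀ = 1.5105 rad.
Bracket: h₀ sin ϕ sin δ + cos ϕ cos δ sin h₀ = 1.5105×-0.30902×0.18224 + 0.95106×0.98325×0.99819 = -0.085065 + 0.933437 = 0.848372.
Q̄ = (S_0/π) × [bracket] = (1577/π) × 0.848372 = 425.86 W/m².
— Configuration B (ϕ=-18.0°):
Solar longitude: L_s = 360° × (103 − 19)/440.20 = 68.696°.
sin δ = sin 67.20° × sin 68.696° = 0.85887, so δ = +59.190°.
cos h₀ = −tan(-18.0°) tan(+59.190°) = 0.5448, h₀ = 0.9946 rad.
Bracket: h₀ sin ϕ sin δ + cos ϕ cos δ sin h₀ = 0.9946×-0.30902×0.85887 + 0.95106×0.51220×0.83854 = -0.263975 + 0.408480 = 0.144505.
Q̄ = (S_0/π) × [bracket] = (1577/π) × 0.144505 = 72.538 W/m².
Ratio Q̄_A / Q̄_B = 425.86 / 72.538 = 5.871.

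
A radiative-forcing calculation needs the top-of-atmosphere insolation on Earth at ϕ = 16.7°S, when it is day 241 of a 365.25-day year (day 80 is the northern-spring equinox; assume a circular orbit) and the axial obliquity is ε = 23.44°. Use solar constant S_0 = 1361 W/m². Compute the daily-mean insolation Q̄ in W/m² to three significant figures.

Solar longitude: L_s = 360° × (241 − 80)/365.25 = 158.686°.
sin δ = sin 23.44° × sin 158.686° = 0.14459, so δ = +8.313°.
cos h₀ = −tan(-16.7°) tan(+8.313°) = 0.0438, h₀ = 1.5269 rad.
Bracket: h₀ sin ϕ sin δ + cos ϕ cos δ sin h₀ = 1.5269×-0.28736×0.14459 + 0.95782×0.98949×0.99904 = -0.063442 + 0.946843 = 0.883401.
Q̄ = (S_0/π) × [bracket] = (1361/π) × 0.883401 = 382.7 W/m².

Q̄ ≈ 383 W/m²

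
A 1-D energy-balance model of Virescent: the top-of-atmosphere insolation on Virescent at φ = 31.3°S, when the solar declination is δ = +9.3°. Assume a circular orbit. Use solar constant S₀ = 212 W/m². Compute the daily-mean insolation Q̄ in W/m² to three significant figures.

cos H₀ = −tan(-31.3°) tan(+9.300°) = 0.0996, H₀ = 1.4711 rad.
Bracket: H₀ sin φ sin δ + cos φ cos δ sin H₀ = 1.4711×-0.51952×0.16160 + 0.85446×0.98686×0.99503 = -0.123505 + 0.839042 = 0.715537.
Q̄ = (S₀/π) × [bracket] = (212/π) × 0.715537 = 48.29 W/m².

Q̄ ≈ 48.3 W/m²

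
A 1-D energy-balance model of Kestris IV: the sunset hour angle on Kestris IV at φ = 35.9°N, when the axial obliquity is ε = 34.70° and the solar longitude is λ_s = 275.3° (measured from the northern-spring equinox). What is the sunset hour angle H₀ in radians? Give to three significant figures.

H₀ = 1.05 rad

Solar declination: sin δ = sin ε · sin λ_s = sin 34.70° × sin 275.3° = -0.56685, so δ = -34.531°.
cos H₀ = −tan φ · tan δ = −tan(+35.9°) × tan(-34.531°) = 0.4981, so H₀ = 1.0494 rad = 60.13°.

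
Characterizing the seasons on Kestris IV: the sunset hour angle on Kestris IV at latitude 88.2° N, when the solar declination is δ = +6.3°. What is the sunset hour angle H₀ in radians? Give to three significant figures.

Sunrise equation: cos H₀ = −tan φ · tan δ = -3.5130 ≤ −1, so the host star never sets (polar day) and H₀ = π.

H₀ = 3.14 rad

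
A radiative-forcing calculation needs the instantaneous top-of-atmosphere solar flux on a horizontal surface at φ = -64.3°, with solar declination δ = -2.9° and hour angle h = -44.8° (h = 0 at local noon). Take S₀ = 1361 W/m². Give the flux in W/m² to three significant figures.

cos θ_z = sin φ sin δ + cos φ cos δ cos h = 0.045588 + 0.307318 = 0.352906.
Flux = S₀ · cos θ_z = 1361 × 0.352906 = 480.3 W/m².

480 W/m²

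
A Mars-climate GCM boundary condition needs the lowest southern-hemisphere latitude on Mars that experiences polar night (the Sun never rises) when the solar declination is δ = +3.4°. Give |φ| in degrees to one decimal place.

Polar night requires cos H₀ = −tan φ tan δ ≥ 1, i.e. tan φ tan δ ≤ −1.
The boundary is |tan φ| · |tan δ| = 1, so |φ| = 90° − |δ| = 90° − 3.4° = 86.6° in the southern hemisphere.

|φ| = 86.6°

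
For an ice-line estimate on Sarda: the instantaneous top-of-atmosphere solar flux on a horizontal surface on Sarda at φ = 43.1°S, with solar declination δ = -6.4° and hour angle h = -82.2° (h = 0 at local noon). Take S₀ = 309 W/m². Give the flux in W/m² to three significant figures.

cos θ_z = sin φ sin δ + cos φ cos δ cos h = 0.076164 + 0.098477 = 0.174641.
Flux = S₀ · cos θ_z = 309 × 0.174641 = 53.96 W/m².

54.0 W/m²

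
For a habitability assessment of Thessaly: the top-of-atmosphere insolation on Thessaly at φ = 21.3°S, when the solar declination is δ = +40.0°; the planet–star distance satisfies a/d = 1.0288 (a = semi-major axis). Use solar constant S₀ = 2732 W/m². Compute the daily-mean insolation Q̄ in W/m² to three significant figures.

Q̄ ≈ 355 W/m²

cos H₀ = −tan(-21.3°) tan(+40.000°) = 0.3272, H₀ = 1.2375 rad.
Bracket: H₀ sin φ sin δ + cos φ cos δ sin H₀ = 1.2375×-0.36325×0.64279 + 0.93169×0.76604×0.94497 = -0.288948 + 0.674436 = 0.385488.
Inverse-square distance factor (a/d)² = 1.0288² = 1.058429.
Q̄ = (S₀/π) × 1.058429 × [bracket] = (2732/π) × 1.058429 × 0.385488 = 354.8 W/m².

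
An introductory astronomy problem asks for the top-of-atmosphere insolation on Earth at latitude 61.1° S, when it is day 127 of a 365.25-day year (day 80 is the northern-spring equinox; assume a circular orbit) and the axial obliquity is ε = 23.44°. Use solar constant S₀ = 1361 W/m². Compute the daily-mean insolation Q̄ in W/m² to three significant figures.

Solar longitude: λ_s = 360° × (127 − 80)/365.25 = 46.324°.
sin δ = sin 23.44° × sin 46.324° = 0.28771, so δ = +16.721°.
cos H₀ = −tan(-61.1°) tan(+16.721°) = 0.5442, H₀ = 0.9954 rad.
Bracket: H₀ sin φ sin δ + cos φ cos δ sin H₀ = 0.9954×-0.87546×0.28771 + 0.48328×0.95772×0.83896 = -0.250720 + 0.388310 = 0.137590.
Q̄ = (S₀/π) × [bracket] = (1361/π) × 0.137590 = 59.61 W/m².

Q̄ ≈ 59.6 W/m²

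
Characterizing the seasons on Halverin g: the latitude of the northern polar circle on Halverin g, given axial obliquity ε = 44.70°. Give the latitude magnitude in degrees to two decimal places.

The polar circle is the lowest latitude that experiences at least one full rotation of continuous daylight at the northern-summer solstice; it lies at |ϕ| = 90° − ε = 90° − 44.70° = 45.30°.

45.30°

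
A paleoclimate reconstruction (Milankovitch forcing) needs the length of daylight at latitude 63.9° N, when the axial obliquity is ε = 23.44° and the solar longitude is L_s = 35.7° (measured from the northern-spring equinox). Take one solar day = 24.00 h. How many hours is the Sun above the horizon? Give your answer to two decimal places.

Solar declination: sin δ = sin ε · sin L_s = sin 23.44° × sin 35.7° = 0.23213, so δ = +13.422°.
cos h₀ = −tan ϕ · tan δ = −tan(+63.9°) × tan(+13.422°) = -0.4871, so h₀ = 2.0796 rad = 119.15°.
Daylight = 2h₀/(2π) × 24.00 h = (2.0796/π) × 24.00 = 15.89 h.

15.89 h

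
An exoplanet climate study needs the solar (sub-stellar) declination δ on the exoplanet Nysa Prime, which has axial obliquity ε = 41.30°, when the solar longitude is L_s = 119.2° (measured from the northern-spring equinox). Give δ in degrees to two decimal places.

δ = +35.18°

sin δ = sin ε · sin L_s = sin 41.30° × sin 119.2° = 0.576130.
δ = arcsin(0.576130) = +35.18°.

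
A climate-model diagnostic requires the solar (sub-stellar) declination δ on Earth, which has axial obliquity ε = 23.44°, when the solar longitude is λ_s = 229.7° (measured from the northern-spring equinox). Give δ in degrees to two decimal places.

sin δ = sin ε · sin λ_s = sin 23.44° × sin 229.7° = -0.303381.
δ = arcsin(-0.303381) = -17.66°.

δ = -17.66°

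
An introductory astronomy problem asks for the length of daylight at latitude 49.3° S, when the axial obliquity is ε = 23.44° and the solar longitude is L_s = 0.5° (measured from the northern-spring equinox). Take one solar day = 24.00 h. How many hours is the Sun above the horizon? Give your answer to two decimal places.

Solar declination: sin δ = sin ε · sin L_s = sin 23.44° × sin 0.5° = 0.00347, so δ = +0.199°.
cos h₀ = −tan ϕ · tan δ = −tan(-49.3°) × tan(+0.199°) = 0.0040, so h₀ = 1.5668 rad = 89.77°.
Daylight = 2h₀/(2π) × 24.00 h = (1.5668/π) × 24.00 = 11.97 h.

11.97 h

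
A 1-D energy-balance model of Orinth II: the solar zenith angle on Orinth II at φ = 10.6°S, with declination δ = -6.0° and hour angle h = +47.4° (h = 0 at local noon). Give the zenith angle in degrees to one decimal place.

θ_z = 47.1°

cos θ_z = sin φ sin δ + cos φ cos δ cos h = 0.019228 + 0.661681 = 0.680909.
θ_z = arccos(0.680909) = 47.1°.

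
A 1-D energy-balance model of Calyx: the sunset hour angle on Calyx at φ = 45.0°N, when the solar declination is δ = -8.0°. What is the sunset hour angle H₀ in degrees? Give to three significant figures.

cos H₀ = −tan φ · tan δ = −tan(+45.0°) × tan(-8.000°) = 0.1405, so H₀ = 1.4298 rad = 81.92°.

H₀ = 81.9°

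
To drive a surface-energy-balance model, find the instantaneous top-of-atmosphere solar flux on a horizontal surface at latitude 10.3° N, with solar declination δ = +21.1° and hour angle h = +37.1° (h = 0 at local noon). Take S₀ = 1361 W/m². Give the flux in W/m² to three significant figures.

cos θ_z = sin φ sin δ + cos φ cos δ cos h = 0.064368 + 0.732117 = 0.796485.
Flux = S₀ · cos θ_z = 1361 × 0.796485 = 1084 W/m².

1.08e+03 W/m²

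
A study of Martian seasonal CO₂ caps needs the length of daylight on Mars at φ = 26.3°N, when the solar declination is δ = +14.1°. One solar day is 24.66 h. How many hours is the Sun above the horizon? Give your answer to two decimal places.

13.31 h

cos H₀ = −tan φ · tan δ = −tan(+26.3°) × tan(+14.100°) = -0.1241, so H₀ = 1.6953 rad = 97.13°.
Daylight = 2H₀/(2π) × 24.66 h = (1.6953/π) × 24.66 = 13.31 h.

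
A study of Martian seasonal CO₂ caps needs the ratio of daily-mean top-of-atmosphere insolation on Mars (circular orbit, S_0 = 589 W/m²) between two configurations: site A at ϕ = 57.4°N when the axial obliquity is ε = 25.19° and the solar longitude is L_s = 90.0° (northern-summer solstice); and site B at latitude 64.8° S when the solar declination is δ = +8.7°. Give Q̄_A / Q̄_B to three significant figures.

— Configuration A (ϕ=+57.4°):
Solar declination: sin δ = sin ε · sin L_s = sin 25.19° × sin 90.0° = 0.42562, so δ = +25.190°.
cos h₀ = −tan(+57.4°) tan(+25.190°) = -0.7355, h₀ = 2.3972 rad.
Bracket: h₀ sin ϕ sin δ + cos ϕ cos δ sin h₀ = 2.3972×0.84245×0.42562 + 0.53877×0.90490×0.67756 = 0.859549 + 0.330333 = 1.189882.
Q̄ = (S_0/π) × [bracket] = (589/π) × 1.189882 = 223.08 W/m².
— Configuration B (ϕ=-64.8°):
cos h₀ = −tan(-64.8°) tan(+8.700°) = 0.3252, h₀ = 1.2396 rad.
Bracket: h₀ sin ϕ sin δ + cos ϕ cos δ sin h₀ = 1.2396×-0.90483×0.15126 + 0.42578×0.98849×0.94565 = -0.169657 + 0.398004 = 0.228347.
Q̄ = (S_0/π) × [bracket] = (589/π) × 0.228347 = 42.812 W/m².
Ratio Q̄_A / Q̄_B = 223.08 / 42.812 = 5.211.

Q̄_A / Q̄_B ≈ 5.21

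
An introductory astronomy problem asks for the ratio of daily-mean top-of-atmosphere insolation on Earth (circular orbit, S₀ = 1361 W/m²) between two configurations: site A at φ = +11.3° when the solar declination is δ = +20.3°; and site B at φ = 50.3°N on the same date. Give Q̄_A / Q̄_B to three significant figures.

— Configuration A (φ=+11.3°):
cos H₀ = −tan(+11.3°) tan(+20.300°) = -0.0739, H₀ = 1.6448 rad.
Bracket: H₀ sin φ sin δ + cos φ cos δ sin H₀ = 1.6448×0.19595×0.34694 + 0.98061×0.93789×0.99726 = 0.111818 + 0.917184 = 1.029002.
Q̄ = (S₀/π) × [bracket] = (1361/π) × 1.029002 = 445.78 W/m².
— Configuration B (φ=+50.3°):
cos H₀ = −tan(+50.3°) tan(+20.300°) = -0.4456, H₀ = 2.0326 rad.
Bracket: H₀ sin φ sin δ + cos φ cos δ sin H₀ = 2.0326×0.76940×0.34694 + 0.63877×0.93789×0.89525 = 0.542573 + 0.536341 = 1.078914.
Q̄ = (S₀/π) × [bracket] = (1361/π) × 1.078914 = 467.41 W/m².
Ratio Q̄_A / Q̄_B = 445.78 / 467.41 = 0.9537.

Q̄_A / Q̄_B ≈ 0.954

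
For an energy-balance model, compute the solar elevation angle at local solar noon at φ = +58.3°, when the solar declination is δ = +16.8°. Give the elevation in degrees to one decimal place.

48.5°

At local noon the hour angle is zero, so the zenith angle equals |φ − δ| = |+58.3° − (+16.800°)| = 41.500°.
Elevation = 90° − 41.500° = 48.5°.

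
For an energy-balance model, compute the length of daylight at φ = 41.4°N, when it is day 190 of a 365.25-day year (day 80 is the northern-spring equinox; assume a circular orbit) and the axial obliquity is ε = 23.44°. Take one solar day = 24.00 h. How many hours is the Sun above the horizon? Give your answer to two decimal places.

14.81 h

Solar longitude: λ_s = 360° × (190 − 80)/365.25 = 108.419°.
sin δ = sin 23.44° × sin 108.419° = 0.37741, so δ = +22.173°.
cos H₀ = −tan φ · tan δ = −tan(+41.4°) × tan(+22.173°) = -0.3593, so H₀ = 1.9383 rad = 111.06°.
Daylight = 2H₀/(2π) × 24.00 h = (1.9383/π) × 24.00 = 14.81 h.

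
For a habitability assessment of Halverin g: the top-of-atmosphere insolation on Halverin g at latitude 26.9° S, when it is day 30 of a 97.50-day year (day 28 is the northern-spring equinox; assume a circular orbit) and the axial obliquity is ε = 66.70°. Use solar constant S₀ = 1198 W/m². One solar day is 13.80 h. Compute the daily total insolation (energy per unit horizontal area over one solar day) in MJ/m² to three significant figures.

Solar longitude: λ_s = 360° × (30 − 28)/97.50 = 7.385°.
sin δ = sin 66.70° × sin 7.385° = 0.11805, so δ = +6.779°.
cos H₀ = −tan(-26.9°) tan(+6.779°) = 0.0603, H₀ = 1.5104 rad.
Bracket: H₀ sin φ sin δ + cos φ cos δ sin H₀ = 1.5104×-0.45243×0.11805 + 0.89180×0.99301×0.99818 = -0.080669 + 0.883955 = 0.803286.
Q̄ = (S₀/π) × [bracket] = (1198/π) × 0.803286 = 306.32 W/m².
Daily total = Q̄ × 13.80 h × 3600 s/h = 306.32 × 13.80 × 3600 / 10⁶ = 15.22 MJ/m².

15.2 MJ/m²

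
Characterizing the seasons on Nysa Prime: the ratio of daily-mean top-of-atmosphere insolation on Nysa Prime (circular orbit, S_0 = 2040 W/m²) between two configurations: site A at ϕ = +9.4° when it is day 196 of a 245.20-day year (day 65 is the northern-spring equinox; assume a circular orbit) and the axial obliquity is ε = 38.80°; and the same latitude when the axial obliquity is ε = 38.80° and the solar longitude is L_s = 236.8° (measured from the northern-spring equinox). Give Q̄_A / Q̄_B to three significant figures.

— Configuration A (ϕ=+9.4°):
Solar longitude: L_s = 360° × (196 − 65)/245.20 = 192.333°.
sin δ = sin 38.80° × sin 192.333° = -0.13384, so δ = -7.691°.
cos h₀ = −tan(+9.4°) tan(-7.691°) = 0.0224, h₀ = 1.5484 rad.
Bracket: h₀ sin ϕ sin δ + cos ϕ cos δ sin h₀ = 1.5484×0.16333×-0.13384 + 0.98657×0.99100×0.99975 = -0.033848 + 0.977446 = 0.943598.
Q̄ = (S_0/π) × [bracket] = (2040/π) × 0.943598 = 612.73 W/m².
— Configuration B (ϕ=+9.4°):
Solar declination: sin δ = sin ε · sin L_s = sin 38.80° × sin 236.8° = -0.52432, so δ = -31.622°.
cos h₀ = −tan(+9.4°) tan(-31.622°) = 0.1019, h₀ = 1.4687 rad.
Bracket: h₀ sin ϕ sin δ + cos ϕ cos δ sin h₀ = 1.4687×0.16333×-0.52432 + 0.98657×0.85152×0.99479 = -0.125775 + 0.835707 = 0.709932.
Q̄ = (S_0/π) × [bracket] = (2040/π) × 0.709932 = 461.00 W/m².
Ratio Q̄_A / Q̄_B = 612.73 / 461.00 = 1.329.

Q̄_A / Q̄_B ≈ 1.33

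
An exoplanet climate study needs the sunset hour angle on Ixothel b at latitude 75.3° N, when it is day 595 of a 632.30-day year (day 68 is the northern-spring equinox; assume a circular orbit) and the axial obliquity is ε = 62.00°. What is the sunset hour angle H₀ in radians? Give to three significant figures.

H₀ = 0.00 rad

Solar longitude: λ_s = 360° × (595 − 68)/632.30 = 300.047°.
sin δ = sin 62.00° × sin 300.047° = -0.76429, so δ = -49.844°.
cos H₀ = −tan φ · tan δ = 4.5176 ≥ 1, so the host star never rises (polar night) and H₀ = 0.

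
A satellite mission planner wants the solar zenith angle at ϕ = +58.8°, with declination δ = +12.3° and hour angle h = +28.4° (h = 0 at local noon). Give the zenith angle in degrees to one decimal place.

cos θ_z = sin ϕ sin δ + cos ϕ cos δ cos h = 0.182219 + 0.445222 = 0.627441.
θ_z = arccos(0.627441) = 51.1°.

θ_z = 51.1°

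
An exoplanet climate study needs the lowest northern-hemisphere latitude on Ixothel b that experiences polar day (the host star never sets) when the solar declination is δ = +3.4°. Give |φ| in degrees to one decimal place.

|φ| = 86.6°

Polar day requires cos H₀ = −tan φ tan δ ≤ −1, i.e. tan φ tan δ ≥ 1.
The boundary is |tan φ| · |tan δ| = 1, so |φ| = 90° − |δ| = 90° − 3.4° = 86.6° in the northern hemisphere.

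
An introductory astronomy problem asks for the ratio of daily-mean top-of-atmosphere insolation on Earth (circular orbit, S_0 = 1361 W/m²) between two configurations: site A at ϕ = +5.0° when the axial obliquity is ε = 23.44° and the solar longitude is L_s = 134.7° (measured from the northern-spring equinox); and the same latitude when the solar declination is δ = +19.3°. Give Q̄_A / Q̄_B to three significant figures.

— Configuration A (ϕ=+5.0°):
Solar declination: sin δ = sin ε · sin L_s = sin 23.44° × sin 134.7° = 0.28275, so δ = +16.424°.
cos h₀ = −tan(+5.0°) tan(+16.424°) = -0.0258, h₀ = 1.5966 rad.
Bracket: h₀ sin ϕ sin δ + cos ϕ cos δ sin h₀ = 1.5966×0.08716×0.28275 + 0.99619×0.95919×0.99967 = 0.039347 + 0.955220 = 0.994567.
Q̄ = (S_0/π) × [bracket] = (1361/π) × 0.994567 = 430.87 W/m².
— Configuration B (ϕ=+5.0°):
cos h₀ = −tan(+5.0°) tan(+19.300°) = -0.0306, h₀ = 1.6014 rad.
Bracket: h₀ sin ϕ sin δ + cos ϕ cos δ sin h₀ = 1.6014×0.08716×0.33051 + 0.99619×0.94380×0.99953 = 0.046132 + 0.939762 = 0.985894.
Q̄ = (S_0/π) × [bracket] = (1361/π) × 0.985894 = 427.11 W/m².
Ratio Q̄_A / Q̄_B = 430.87 / 427.11 = 1.009.

Q̄_A / Q̄_B ≈ 1.01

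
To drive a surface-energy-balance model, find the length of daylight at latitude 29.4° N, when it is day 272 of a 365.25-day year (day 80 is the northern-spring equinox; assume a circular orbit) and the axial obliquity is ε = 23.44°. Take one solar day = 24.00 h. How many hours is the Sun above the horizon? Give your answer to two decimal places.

11.72 h

Solar longitude: λ_s = 360° × (272 − 80)/365.25 = 189.240°.
sin δ = sin 23.44° × sin 189.240° = -0.06387, so δ = -3.662°.
cos H₀ = −tan φ · tan δ = −tan(+29.4°) × tan(-3.662°) = 0.0361, so H₀ = 1.5347 rad = 87.93°.
Daylight = 2H₀/(2π) × 24.00 h = (1.5347/π) × 24.00 = 11.72 h.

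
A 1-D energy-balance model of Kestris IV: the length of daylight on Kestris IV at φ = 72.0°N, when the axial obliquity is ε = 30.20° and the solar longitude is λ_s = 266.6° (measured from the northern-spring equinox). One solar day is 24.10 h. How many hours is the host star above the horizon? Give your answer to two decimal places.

Solar declination: sin δ = sin ε · sin λ_s = sin 30.20° × sin 266.6° = -0.50213, so δ = -30.141°.
cos H₀ = −tan φ · tan δ = 1.7870 ≥ 1, so the host star never rises (polar night) and H₀ = 0.
Daylight = 2H₀/(2π) × 24.10 h = (0.0000/π) × 24.10 = 0.00 h.

0.00 h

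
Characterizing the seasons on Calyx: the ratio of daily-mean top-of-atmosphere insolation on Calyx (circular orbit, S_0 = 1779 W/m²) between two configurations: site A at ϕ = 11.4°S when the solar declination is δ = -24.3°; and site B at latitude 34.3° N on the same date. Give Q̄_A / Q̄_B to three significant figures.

Q̄_A / Q̄_B ≈ 2.41

— Configuration A (ϕ=-11.4°):
cos h₀ = −tan(-11.4°) tan(-24.300°) = -0.0910, h₀ = 1.6620 rad.
Bracket: h₀ sin ϕ sin δ + cos ϕ cos δ sin h₀ = 1.6620×-0.19766×-0.41151 + 0.98027×0.91140×0.99585 = 0.135186 + 0.889710 = 1.024896.
Q̄ = (S_0/π) × [bracket] = (1779/π) × 1.024896 = 580.37 W/m².
— Configuration B (ϕ=+34.3°):
cos h₀ = −tan(+34.3°) tan(-24.300°) = 0.3080, h₀ = 1.2577 rad.
Bracket: h₀ sin ϕ sin δ + cos ϕ cos δ sin h₀ = 1.2577×0.56353×-0.41151 + 0.82610×0.91140×0.95138 = -0.291658 + 0.716301 = 0.424643.
Q̄ = (S_0/π) × [bracket] = (1779/π) × 0.424643 = 240.46 W/m².
Ratio Q̄_A / Q̄_B = 580.37 / 240.46 = 2.414.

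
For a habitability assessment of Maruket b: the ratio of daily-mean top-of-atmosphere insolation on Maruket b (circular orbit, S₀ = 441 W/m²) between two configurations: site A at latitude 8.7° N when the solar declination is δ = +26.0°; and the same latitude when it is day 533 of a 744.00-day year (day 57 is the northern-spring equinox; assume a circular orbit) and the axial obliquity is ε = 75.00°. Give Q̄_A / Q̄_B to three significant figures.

Q̄_A / Q̄_B ≈ 2.01

— Configuration A (φ=+8.7°):
cos H₀ = −tan(+8.7°) tan(+26.000°) = -0.0746, H₀ = 1.6455 rad.
Bracket: H₀ sin φ sin δ + cos φ cos δ sin H₀ = 1.6455×0.15126×0.43837 + 0.98849×0.89879×0.99721 = 0.109110 + 0.885966 = 0.995076.
Q̄ = (S₀/π) × [bracket] = (441/π) × 0.995076 = 139.68 W/m².
— Configuration B (φ=+8.7°):
Solar longitude: λ_s = 360° × (533 − 57)/744.00 = 230.323°.
sin δ = sin 75.00° × sin 230.323° = -0.74343, so δ = -48.024°.
cos H₀ = −tan(+8.7°) tan(-48.024°) = 0.1701, H₀ = 1.3999 rad.
Bracket: H₀ sin φ sin δ + cos φ cos δ sin H₀ = 1.3999×0.15126×-0.74343 + 0.98849×0.66882×0.98543 = -0.157420 + 0.651489 = 0.494069.
Q̄ = (S₀/π) × [bracket] = (441/π) × 0.494069 = 69.355 W/m².
Ratio Q̄_A / Q̄_B = 139.68 / 69.355 = 2.014.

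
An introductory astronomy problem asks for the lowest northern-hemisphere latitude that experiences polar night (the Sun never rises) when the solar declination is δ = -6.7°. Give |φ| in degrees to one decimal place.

|φ| = 83.3°

Polar night requires cos H₀ = −tan φ tan δ ≥ 1, i.e. tan φ tan δ ≤ −1.
The boundary is |tan φ| · |tan δ| = 1, so |φ| = 90° − |δ| = 90° − 6.7° = 83.3° in the northern hemisphere.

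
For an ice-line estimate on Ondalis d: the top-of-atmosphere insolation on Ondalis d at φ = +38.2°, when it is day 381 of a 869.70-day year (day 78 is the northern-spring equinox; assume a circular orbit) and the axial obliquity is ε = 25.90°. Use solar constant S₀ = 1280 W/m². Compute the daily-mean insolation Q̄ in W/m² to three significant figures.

Solar longitude: λ_s = 360° × (381 − 78)/869.70 = 125.423°.
sin δ = sin 25.90° × sin 125.423° = 0.35595, so δ = +20.852°.
cos H₀ = −tan(+38.2°) tan(+20.852°) = -0.2997, H₀ = 1.8752 rad.
Bracket: H₀ sin φ sin δ + cos φ cos δ sin H₀ = 1.8752×0.61841×0.35595 + 0.78586×0.93451×0.95402 = 0.412775 + 0.700627 = 1.113402.
Q̄ = (S₀/π) × [bracket] = (1280/π) × 1.113402 = 453.6 W/m².

Q̄ ≈ 454 W/m²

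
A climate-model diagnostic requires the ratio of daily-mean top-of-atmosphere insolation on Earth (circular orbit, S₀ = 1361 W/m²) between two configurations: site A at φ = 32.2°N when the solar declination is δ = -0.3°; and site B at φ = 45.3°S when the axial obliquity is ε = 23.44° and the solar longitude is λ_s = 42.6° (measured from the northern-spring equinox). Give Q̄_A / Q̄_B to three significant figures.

— Configuration A (φ=+32.2°):
cos H₀ = −tan(+32.2°) tan(-0.300°) = 0.0033, H₀ = 1.5675 rad.
Bracket: H₀ sin φ sin δ + cos φ cos δ sin H₀ = 1.5675×0.53288×-0.00524 + 0.84619×0.99999×0.99999 = -0.004377 + 0.846173 = 0.841796.
Q̄ = (S₀/π) × [bracket] = (1361/π) × 0.841796 = 364.68 W/m².
— Configuration B (φ=-45.3°):
Solar declination: sin δ = sin ε · sin λ_s = sin 23.44° × sin 42.6° = 0.26925, so δ = +15.620°.
cos H₀ = −tan(-45.3°) tan(+15.620°) = 0.2825, H₀ = 1.2844 rad.
Bracket: H₀ sin φ sin δ + cos φ cos δ sin H₀ = 1.2844×-0.71080×0.26925 + 0.70339×0.96307×0.95926 = -0.245812 + 0.649816 = 0.404004.
Q̄ = (S₀/π) × [bracket] = (1361/π) × 0.404004 = 175.02 W/m².
Ratio Q̄_A / Q̄_B = 364.68 / 175.02 = 2.084.

Q̄_A / Q̄_B ≈ 2.08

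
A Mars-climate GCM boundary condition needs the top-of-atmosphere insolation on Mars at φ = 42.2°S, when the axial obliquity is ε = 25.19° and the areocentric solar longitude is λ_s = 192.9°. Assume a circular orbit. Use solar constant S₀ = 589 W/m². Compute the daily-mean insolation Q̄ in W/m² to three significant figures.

Q̄ ≈ 158 W/m²

sin δ = sin 25.19° × sin 192.9° = -0.09502, so δ = -5.452°.
cos H₀ = −tan(-42.2°) tan(-5.452°) = -0.0866, H₀ = 1.6575 rad.
Bracket: H₀ sin φ sin δ + cos φ cos δ sin H₀ = 1.6575×-0.67172×-0.09502 + 0.74080×0.99548×0.99625 = 0.105793 + 0.734686 = 0.840479.
Q̄ = (S₀/π) × [bracket] = (589/π) × 0.840479 = 157.6 W/m².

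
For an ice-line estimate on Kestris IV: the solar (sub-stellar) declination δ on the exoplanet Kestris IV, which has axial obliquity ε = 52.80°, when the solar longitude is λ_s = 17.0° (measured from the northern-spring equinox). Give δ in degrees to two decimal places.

δ = +13.47°

sin δ = sin ε · sin λ_s = sin 52.80° × sin 17.0° = 0.232883.
δ = arcsin(0.232883) = +13.47°.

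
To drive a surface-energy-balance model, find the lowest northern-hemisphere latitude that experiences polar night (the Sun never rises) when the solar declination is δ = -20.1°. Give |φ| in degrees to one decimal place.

Polar night requires cos H₀ = −tan φ tan δ ≥ 1, i.e. tan φ tan δ ≤ −1.
The boundary is |tan φ| · |tan δ| = 1, so |φ| = 90° − |δ| = 90° − 20.1° = 69.9° in the northern hemisphere.

|φ| = 69.9°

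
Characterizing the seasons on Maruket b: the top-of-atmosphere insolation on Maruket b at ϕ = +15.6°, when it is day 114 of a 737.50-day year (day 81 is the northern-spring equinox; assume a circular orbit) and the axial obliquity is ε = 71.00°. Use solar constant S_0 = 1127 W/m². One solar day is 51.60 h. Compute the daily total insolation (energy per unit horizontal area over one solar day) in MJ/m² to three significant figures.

69.5 MJ/m²

Solar longitude: L_s = 360° × (114 − 81)/737.50 = 16.108°.
sin δ = sin 71.00° × sin 16.108° = 0.26234, so δ = +15.209°.
cos h₀ = −tan(+15.6°) tan(+15.209°) = -0.0759, h₀ = 1.6468 rad.
Bracket: h₀ sin ϕ sin δ + cos ϕ cos δ sin h₀ = 1.6468×0.26892×0.26234 + 0.96316×0.96498×0.99712 = 0.116179 + 0.926753 = 1.042932.
Q̄ = (S_0/π) × [bracket] = (1127/π) × 1.042932 = 374.14 W/m².
Daily total = Q̄ × 51.60 h × 3600 s/h = 374.14 × 51.60 × 3600 / 10⁶ = 69.50 MJ/m².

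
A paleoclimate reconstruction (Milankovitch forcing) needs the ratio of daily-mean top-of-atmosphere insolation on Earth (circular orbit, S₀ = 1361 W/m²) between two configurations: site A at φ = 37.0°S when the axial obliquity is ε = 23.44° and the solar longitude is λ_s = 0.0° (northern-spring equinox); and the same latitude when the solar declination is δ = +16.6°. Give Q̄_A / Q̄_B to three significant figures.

Q̄_A / Q̄_B ≈ 1.55

— Configuration A (φ=-37.0°):
Solar declination: sin δ = sin ε · sin λ_s = sin 23.44° × sin 0.0° = 0.00000, so δ = +0.000°.
cos H₀ = −tan(-37.0°) tan(+0.000°) = 0.0000, H₀ = 1.5708 rad.
Bracket: H₀ sin φ sin δ + cos φ cos δ sin H₀ = 1.5708×-0.60182×0.00000 + 0.79864×1.00000×1.00000 = -0.000000 + 0.798640 = 0.798640.
Q̄ = (S₀/π) × [bracket] = (1361/π) × 0.798640 = 345.99 W/m².
— Configuration B (φ=-37.0°):
cos H₀ = −tan(-37.0°) tan(+16.600°) = 0.2246, H₀ = 1.3442 rad.
Bracket: H₀ sin φ sin δ + cos φ cos δ sin H₀ = 1.3442×-0.60182×0.28569 + 0.79864×0.95832×0.97444 = -0.231114 + 0.745790 = 0.514676.
Q̄ = (S₀/π) × [bracket] = (1361/π) × 0.514676 = 222.97 W/m².
Ratio Q̄_A / Q̄_B = 345.99 / 222.97 = 1.552.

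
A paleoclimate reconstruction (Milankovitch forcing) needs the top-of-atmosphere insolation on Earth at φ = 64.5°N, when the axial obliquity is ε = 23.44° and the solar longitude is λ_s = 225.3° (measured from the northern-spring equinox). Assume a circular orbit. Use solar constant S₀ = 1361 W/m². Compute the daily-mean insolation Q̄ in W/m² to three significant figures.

Solar declination: sin δ = sin ε · sin λ_s = sin 23.44° × sin 225.3° = -0.28275, so δ = -16.424°.
cos H₀ = −tan(+64.5°) tan(-16.424°) = 0.6180, H₀ = 0.9046 rad.
Bracket: H₀ sin φ sin δ + cos φ cos δ sin H₀ = 0.9046×0.90259×-0.28275 + 0.43051×0.95919×0.78617 = -0.230861 + 0.324642 = 0.093781.
Q̄ = (S₀/π) × [bracket] = (1361/π) × 0.093781 = 40.63 W/m².

Q̄ ≈ 40.6 W/m²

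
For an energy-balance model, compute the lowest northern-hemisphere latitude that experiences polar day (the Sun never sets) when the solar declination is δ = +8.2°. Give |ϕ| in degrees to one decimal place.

|ϕ| = 81.8°

Polar day requires cos h₀ = −tan ϕ tan δ ≤ −1, i.e. tan ϕ tan δ ≥ 1.
The boundary is |tan ϕ| · |tan δ| = 1, so |ϕ| = 90° − |δ| = 90° − 8.2° = 81.8° in the northern hemisphere.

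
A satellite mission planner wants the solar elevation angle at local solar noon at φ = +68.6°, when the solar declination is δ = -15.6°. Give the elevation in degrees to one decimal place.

At local noon the hour angle is zero, so the zenith angle equals |φ − δ| = |+68.6° − (-15.600°)| = 84.200°.
Elevation = 90° − 84.200° = 5.8°.

5.8°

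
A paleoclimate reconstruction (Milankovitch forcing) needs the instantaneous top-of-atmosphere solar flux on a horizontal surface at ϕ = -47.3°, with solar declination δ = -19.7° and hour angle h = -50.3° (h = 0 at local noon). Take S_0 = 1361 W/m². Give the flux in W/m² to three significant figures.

cos θ_z = sin ϕ sin δ + cos ϕ cos δ cos h = 0.247736 + 0.407832 = 0.655568.
Flux = S_0 · cos θ_z = 1361 × 0.655568 = 892.2 W/m².

892 W/m²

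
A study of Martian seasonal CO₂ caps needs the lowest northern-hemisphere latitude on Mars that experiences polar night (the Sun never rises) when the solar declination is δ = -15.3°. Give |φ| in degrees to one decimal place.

Polar night requires cos H₀ = −tan φ tan δ ≥ 1, i.e. tan φ tan δ ≤ −1.
The boundary is |tan φ| · |tan δ| = 1, so |φ| = 90° − |δ| = 90° − 15.3° = 74.7° in the northern hemisphere.

|φ| = 74.7°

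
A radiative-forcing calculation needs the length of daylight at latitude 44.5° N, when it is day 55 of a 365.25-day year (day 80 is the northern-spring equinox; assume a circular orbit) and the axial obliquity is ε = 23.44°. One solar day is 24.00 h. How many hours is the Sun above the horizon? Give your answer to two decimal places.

10.73 h

Solar longitude: L_s = 360° × (55 − 80)/365.25 = -24.641°, i.e. -24.641° + 360° = 335.359°.
sin δ = sin 23.44° × sin 335.359° = -0.16585, so δ = -9.547°.
cos h₀ = −tan ϕ · tan δ = −tan(+44.5°) × tan(-9.547°) = 0.1653, so h₀ = 1.4048 rad = 80.49°.
Daylight = 2h₀/(2π) × 24.00 h = (1.4048/π) × 24.00 = 10.73 h.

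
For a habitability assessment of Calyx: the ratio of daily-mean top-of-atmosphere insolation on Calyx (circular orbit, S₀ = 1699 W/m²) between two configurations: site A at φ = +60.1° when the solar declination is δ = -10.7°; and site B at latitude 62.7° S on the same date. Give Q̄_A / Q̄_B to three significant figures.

Q̄_A / Q̄_B ≈ 0.356

— Configuration A (φ=+60.1°):
cos H₀ = −tan(+60.1°) tan(-10.700°) = 0.3286, H₀ = 1.2360 rad.
Bracket: H₀ sin φ sin δ + cos φ cos δ sin H₀ = 1.2360×0.86690×-0.18567 + 0.49849×0.98261×0.94447 = -0.198943 + 0.462621 = 0.263678.
Q̄ = (S₀/π) × [bracket] = (1699/π) × 0.263678 = 142.60 W/m².
— Configuration B (φ=-62.7°):
cos H₀ = −tan(-62.7°) tan(-10.700°) = -0.3661, H₀ = 1.9456 rad.
Bracket: H₀ sin φ sin δ + cos φ cos δ sin H₀ = 1.9456×-0.88862×-0.18567 + 0.45865×0.98261×0.93058 = 0.321005 + 0.419388 = 0.740393.
Q̄ = (S₀/π) × [bracket] = (1699/π) × 0.740393 = 400.41 W/m².
Ratio Q̄_A / Q̄_B = 142.60 / 400.41 = 0.3561.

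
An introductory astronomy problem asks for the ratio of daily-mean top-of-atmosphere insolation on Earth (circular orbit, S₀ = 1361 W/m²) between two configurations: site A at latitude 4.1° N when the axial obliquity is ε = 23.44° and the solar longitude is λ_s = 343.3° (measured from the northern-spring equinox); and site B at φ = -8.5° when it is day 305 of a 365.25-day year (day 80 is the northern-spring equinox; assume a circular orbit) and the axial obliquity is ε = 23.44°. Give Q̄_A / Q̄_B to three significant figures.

— Configuration A (φ=+4.1°):
Solar declination: sin δ = sin ε · sin λ_s = sin 23.44° × sin 343.3° = -0.11431, so δ = -6.564°.
cos H₀ = −tan(+4.1°) tan(-6.564°) = 0.0082, H₀ = 1.5625 rad.
Bracket: H₀ sin φ sin δ + cos φ cos δ sin H₀ = 1.5625×0.07150×-0.11431 + 0.99744×0.99345×0.99997 = -0.012771 + 0.990877 = 0.978106.
Q̄ = (S₀/π) × [bracket] = (1361/π) × 0.978106 = 423.73 W/m².
— Configuration B (φ=-8.5°):
Solar longitude: λ_s = 360° × (305 − 80)/365.25 = 221.766°.
sin δ = sin 23.44° × sin 221.766° = -0.26496, so δ = -15.365°.
cos H₀ = −tan(-8.5°) tan(-15.365°) = -0.0411, H₀ = 1.6119 rad.
Bracket: H₀ sin φ sin δ + cos φ cos δ sin H₀ = 1.6119×-0.14781×-0.26496 + 0.98902×0.96426×0.99916 = 0.063128 + 0.952871 = 1.015999.
Q̄ = (S₀/π) × [bracket] = (1361/π) × 1.015999 = 440.15 W/m².
Ratio Q̄_A / Q̄_B = 423.73 / 440.15 = 0.9627.

Q̄_A / Q̄_B ≈ 0.963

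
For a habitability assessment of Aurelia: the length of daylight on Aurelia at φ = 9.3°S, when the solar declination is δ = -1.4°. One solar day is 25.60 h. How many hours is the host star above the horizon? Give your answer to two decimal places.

12.83 h

cos H₀ = −tan φ · tan δ = −tan(-9.3°) × tan(-1.400°) = -0.0040, so H₀ = 1.5748 rad = 90.23°.
Daylight = 2H₀/(2π) × 25.60 h = (1.5748/π) × 25.60 = 12.83 h.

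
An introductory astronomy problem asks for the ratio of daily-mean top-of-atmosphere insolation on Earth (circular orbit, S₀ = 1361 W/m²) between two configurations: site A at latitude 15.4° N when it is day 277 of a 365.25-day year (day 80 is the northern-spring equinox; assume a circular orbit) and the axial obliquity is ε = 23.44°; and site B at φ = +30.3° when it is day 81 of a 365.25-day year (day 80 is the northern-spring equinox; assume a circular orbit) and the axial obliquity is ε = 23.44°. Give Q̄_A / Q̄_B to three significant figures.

Q̄_A / Q̄_B ≈ 1.06

— Configuration A (φ=+15.4°):
Solar longitude: λ_s = 360° × (277 − 80)/365.25 = 194.168°.
sin δ = sin 23.44° × sin 194.168° = -0.09737, so δ = -5.588°.
cos H₀ = −tan(+15.4°) tan(-5.588°) = 0.0269, H₀ = 1.5438 rad.
Bracket: H₀ sin φ sin δ + cos φ cos δ sin H₀ = 1.5438×0.26556×-0.09737 + 0.96410×0.99525×0.99964 = -0.039919 + 0.959175 = 0.919256.
Q̄ = (S₀/π) × [bracket] = (1361/π) × 0.919256 = 398.24 W/m².
— Configuration B (φ=+30.3°):
Solar longitude: λ_s = 360° × (81 − 80)/365.25 = 0.986°.
sin δ = sin 23.44° × sin 0.986° = 0.00684, so δ = +0.392°.
cos H₀ = −tan(+30.3°) tan(+0.392°) = -0.0040, H₀ = 1.5748 rad.
Bracket: H₀ sin φ sin δ + cos φ cos δ sin H₀ = 1.5748×0.50453×0.00684 + 0.86340×0.99998×0.99999 = 0.005435 + 0.863374 = 0.868809.
Q̄ = (S₀/π) × [bracket] = (1361/π) × 0.868809 = 376.39 W/m².
Ratio Q̄_A / Q̄_B = 398.24 / 376.39 = 1.058.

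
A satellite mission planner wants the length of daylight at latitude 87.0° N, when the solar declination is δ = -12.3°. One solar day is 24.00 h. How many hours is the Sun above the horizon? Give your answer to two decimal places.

cos h₀ = −tan ϕ · tan δ = 4.1604 ≥ 1, so the Sun never rises (polar night) and h₀ = 0.
Daylight = 2h₀/(2π) × 24.00 h = (0.0000/π) × 24.00 = 0.00 h.

0.00 h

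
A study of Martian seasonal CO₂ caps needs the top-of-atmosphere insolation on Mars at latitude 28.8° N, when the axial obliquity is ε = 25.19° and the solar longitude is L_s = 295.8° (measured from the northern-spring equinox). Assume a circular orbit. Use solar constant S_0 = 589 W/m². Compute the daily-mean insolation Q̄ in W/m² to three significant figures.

Q̄ ≈ 101 W/m²

Solar declination: sin δ = sin ε · sin L_s = sin 25.19° × sin 295.8° = -0.38319, so δ = -22.532°.
cos h₀ = −tan(+28.8°) tan(-22.532°) = 0.2281, h₀ = 1.3407 rad.
Bracket: h₀ sin ϕ sin δ + cos ϕ cos δ sin h₀ = 1.3407×0.48175×-0.38319 + 0.87631×0.92367×0.97364 = -0.247496 + 0.788085 = 0.540589.
Q̄ = (S_0/π) × [bracket] = (589/π) × 0.540589 = 101.4 W/m².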